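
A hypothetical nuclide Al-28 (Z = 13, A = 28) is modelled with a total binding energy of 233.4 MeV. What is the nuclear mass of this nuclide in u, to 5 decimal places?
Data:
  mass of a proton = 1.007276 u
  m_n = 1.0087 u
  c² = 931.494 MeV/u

Mass defect = 233.4 MeV / (931.494 MeV/u) = 0.2505652 u
Constituent mass = 13(1.007276) + 15(1.0087) = 28.225088 u
Nuclear mass = 28.225088 − 0.2505652 = 27.9745228 u ≈ 27.97452 u (to 5 decimal places)

27.97452 u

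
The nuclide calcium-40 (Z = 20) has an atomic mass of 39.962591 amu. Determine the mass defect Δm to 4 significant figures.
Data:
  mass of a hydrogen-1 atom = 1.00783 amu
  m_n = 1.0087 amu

Total constituent mass: 20 × 1.00783 + 20 × 1.0087 = 40.33060 amu
The mass defect is 40.33060 − 39.962591 = 0.368009 amu.

0.3680 amu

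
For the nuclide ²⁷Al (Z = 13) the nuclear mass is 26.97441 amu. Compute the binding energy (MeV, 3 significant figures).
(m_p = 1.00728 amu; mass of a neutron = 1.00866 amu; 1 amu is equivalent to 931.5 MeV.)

With 13 protons and 14 neutrons (A = 27):
Σm = 13·m_p + 14·m_n = 13.09464 + 14.12124 = 27.21588 amu
Δm = 27.21588 − 26.97441 = 0.24147 amu
Binding energy = Δm·c² = 0.24147 × 931.5 MeV/amu = 224.929 MeV

225 MeV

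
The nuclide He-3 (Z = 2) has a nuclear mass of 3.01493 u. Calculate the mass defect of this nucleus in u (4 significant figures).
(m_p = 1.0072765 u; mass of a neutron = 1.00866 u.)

0.008283 u

Mass of separated nucleons = 2(1.0072765) + 1(1.00866) = 2.0145530 + 1.00866 = 3.0232130 u
Mass defect Δm = 3.0232130 − 3.01493 = 0.0082830 u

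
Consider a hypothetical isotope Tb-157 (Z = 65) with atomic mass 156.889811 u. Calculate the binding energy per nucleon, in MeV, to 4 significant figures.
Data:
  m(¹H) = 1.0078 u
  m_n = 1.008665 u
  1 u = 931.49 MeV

8.392 MeV/nucleon

The nucleus contains 65 protons and 157 − 65 = 92 neutrons.
Total constituent mass: 65 × 1.0078 + 92 × 1.008665 = 158.304180 u
The mass defect is 158.304180 − 156.889811 = 1.414369 u.
Binding energy = Δm·c² = 1.414369 × 931.49 MeV/u = 1317.47 MeV
BE/A = 1317.47 MeV / 157 = 8.392 MeV/nucleon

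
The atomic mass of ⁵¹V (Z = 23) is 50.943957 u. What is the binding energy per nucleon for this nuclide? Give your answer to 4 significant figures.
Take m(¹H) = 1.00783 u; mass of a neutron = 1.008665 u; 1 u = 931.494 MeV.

8.744 MeV/nucleon

Σm = 23·m(¹H) + 28·m_n = 23.18009 + 28.242620 = 51.422710 u
Δm = 51.422710 − 50.943957 = 0.478753 u
Binding energy = Δm·c² = 0.478753 × 931.494 MeV/u = 445.956 MeV
Per nucleon: 445.956 / 51 = 8.744 MeV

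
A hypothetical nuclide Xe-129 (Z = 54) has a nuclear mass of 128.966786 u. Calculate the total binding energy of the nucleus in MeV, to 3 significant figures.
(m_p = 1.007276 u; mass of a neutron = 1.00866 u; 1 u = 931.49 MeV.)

1000 MeV

Σm = 54·m_p + 75·m_n = 54.392904 + 75.64950 = 130.042404 u
The mass defect is 130.042404 − 128.966786 = 1.075618 u.
E_B = 1.075618 × 931.49 = 1001.93 MeV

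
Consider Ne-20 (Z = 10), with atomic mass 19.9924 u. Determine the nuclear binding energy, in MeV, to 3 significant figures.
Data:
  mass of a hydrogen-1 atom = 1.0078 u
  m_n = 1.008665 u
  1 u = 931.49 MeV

160 MeV

Z = 10, so N = A − Z = 20 − 10 = 10.
Mass of separated nucleons = 10(1.0078) + 10(1.008665) = 10.0780 + 10.086650 = 20.164650 u
Δm = 20.164650 − 19.9924 = 0.172250 u
E_B = 0.172250 × 931.49 = 160.449 MeV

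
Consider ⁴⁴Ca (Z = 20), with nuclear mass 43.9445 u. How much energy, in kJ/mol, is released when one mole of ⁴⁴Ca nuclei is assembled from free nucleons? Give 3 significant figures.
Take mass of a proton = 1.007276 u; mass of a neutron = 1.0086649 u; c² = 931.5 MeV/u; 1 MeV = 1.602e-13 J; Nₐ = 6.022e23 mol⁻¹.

3.68e+10 kJ/mol

Mass of separated nucleons = 20(1.007276) + 24(1.0086649) = 20.145520 + 24.2079576 = 44.3534776 u
The mass defect is 44.3534776 − 43.9445 = 0.4089776 u.
Binding energy = Δm·c² = 0.4089776 × 931.5 MeV/u = 380.963 MeV
Per nucleus in joules: 380.963 MeV × 1.602e-13 J/MeV = 6.1030e-11 J
Per mole: 6.1030e-11 J × 6.022e23 mol⁻¹ = 3.6752e+13 J/mol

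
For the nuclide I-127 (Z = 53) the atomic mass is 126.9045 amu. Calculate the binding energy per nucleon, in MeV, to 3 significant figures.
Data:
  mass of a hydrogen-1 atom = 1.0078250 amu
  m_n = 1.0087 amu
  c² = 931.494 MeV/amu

Z = 53, so N = A − Z = 127 − 53 = 74.
Total constituent mass: 53 × 1.0078250 + 74 × 1.0087 = 128.0585250 amu
Δm = 128.0585250 − 126.9045 = 1.1540250 amu
Binding energy = Δm·c² = 1.1540250 × 931.494 MeV/amu = 1074.97 MeV
BE/A = 1074.97 MeV / 127 = 8.464 MeV/nucleon

8.46 MeV/nucleon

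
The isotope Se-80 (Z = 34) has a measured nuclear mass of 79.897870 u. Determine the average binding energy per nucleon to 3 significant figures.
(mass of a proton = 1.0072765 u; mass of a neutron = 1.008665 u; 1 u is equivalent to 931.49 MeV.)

Total constituent mass: 34 × 1.0072765 + 46 × 1.008665 = 80.6459910 u
The mass defect is 80.6459910 − 79.897870 = 0.7481210 u.
E_B = 0.7481210 × 931.49 = 696.867 MeV
Dividing by A = 80 gives 8.711 MeV per nucleon.

8.71 MeV/nucleon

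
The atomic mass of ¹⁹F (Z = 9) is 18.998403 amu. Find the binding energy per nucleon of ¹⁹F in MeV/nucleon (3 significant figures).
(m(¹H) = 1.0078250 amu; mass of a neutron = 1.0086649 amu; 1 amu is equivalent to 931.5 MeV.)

7.78 MeV/nucleon

Mass of separated nucleons = 9(1.0078250) + 10(1.0086649) = 9.0704250 + 10.0866490 = 19.1570740 amu
Mass defect Δm = 19.1570740 − 18.998403 = 0.1586710 amu
E_B = 0.1586710 × 931.5 = 147.802 MeV
Dividing by A = 19 gives 7.779 MeV per nucleon.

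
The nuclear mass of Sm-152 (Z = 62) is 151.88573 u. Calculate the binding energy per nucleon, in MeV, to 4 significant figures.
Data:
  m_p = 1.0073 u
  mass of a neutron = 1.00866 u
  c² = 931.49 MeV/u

8.250 MeV/nucleon

Z = 62, so N = A − Z = 152 − 62 = 90.
Σm = 62·m_p + 90·m_n = 62.4526 + 90.77940 = 153.23200 u
The mass defect is 153.23200 − 151.88573 = 1.34627 u.
Converting to energy: 1.34627 u × 931.49 MeV/u = 1254.04 MeV
Dividing by A = 152 gives 8.250 MeV per nucleon.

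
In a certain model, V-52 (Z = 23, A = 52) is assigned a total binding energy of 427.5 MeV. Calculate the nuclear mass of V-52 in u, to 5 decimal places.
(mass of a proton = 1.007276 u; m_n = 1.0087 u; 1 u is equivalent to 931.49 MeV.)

Mass defect = 427.5 MeV / (931.49 MeV/u) = 0.4589421 u
Constituent mass = 23(1.007276) + 29(1.0087) = 52.419648 u
Nuclear mass = 52.419648 − 0.4589421 = 51.9607059 u ≈ 51.96071 u (to 5 decimal places)

51.96071 u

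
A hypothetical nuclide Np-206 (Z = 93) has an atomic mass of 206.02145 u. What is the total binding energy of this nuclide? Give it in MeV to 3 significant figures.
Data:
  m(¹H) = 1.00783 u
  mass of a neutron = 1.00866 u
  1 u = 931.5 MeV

The nucleus contains 93 protons and 206 − 93 = 113 neutrons.
Mass of separated nucleons = 93(1.00783) + 113(1.00866) = 93.72819 + 113.97858 = 207.70677 u
Δm = 207.70677 − 206.02145 = 1.68532 u
Binding energy = Δm·c² = 1.68532 × 931.5 MeV/u = 1569.88 MeV

1570 MeV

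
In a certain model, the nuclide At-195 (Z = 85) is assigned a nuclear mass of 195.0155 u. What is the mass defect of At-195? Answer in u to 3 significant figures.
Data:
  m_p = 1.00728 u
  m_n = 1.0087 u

Total constituent mass: 85 × 1.00728 + 110 × 1.0087 = 196.57580 u
Δm = 196.57580 − 195.0155 = 1.56030 u

1.56 u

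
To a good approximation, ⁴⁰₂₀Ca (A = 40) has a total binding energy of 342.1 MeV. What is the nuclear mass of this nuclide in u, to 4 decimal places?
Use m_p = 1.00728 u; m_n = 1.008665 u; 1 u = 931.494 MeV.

Mass defect = 342.1 MeV / (931.494 MeV/u) = 0.367259 u
Constituent mass = 20(1.00728) + 20(1.008665) = 40.318900 u
Nuclear mass = 40.318900 − 0.367259 = 39.951641 u ≈ 39.9516 u (to 4 decimal places)

39.9516 u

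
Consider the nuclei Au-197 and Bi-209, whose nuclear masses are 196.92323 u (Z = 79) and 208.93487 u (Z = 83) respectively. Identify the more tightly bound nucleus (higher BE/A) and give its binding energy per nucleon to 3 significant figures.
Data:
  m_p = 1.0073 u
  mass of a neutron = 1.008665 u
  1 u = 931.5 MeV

Au-197; 7.92 MeV/nucleon

Au-197: Σm = 79(1.0073) + 118(1.008665) = 198.599170 u; Δm = 1.675940 u; E_B = 1561.14 MeV; E_B/A = 7.9246 MeV
Bi-209: Σm = 83(1.0073) + 126(1.008665) = 210.697690 u; Δm = 1.762820 u; E_B = 1642.1 MeV; E_B/A = 7.857 MeV
Au-197 has the higher binding energy per nucleon, so it is the more tightly bound nucleus.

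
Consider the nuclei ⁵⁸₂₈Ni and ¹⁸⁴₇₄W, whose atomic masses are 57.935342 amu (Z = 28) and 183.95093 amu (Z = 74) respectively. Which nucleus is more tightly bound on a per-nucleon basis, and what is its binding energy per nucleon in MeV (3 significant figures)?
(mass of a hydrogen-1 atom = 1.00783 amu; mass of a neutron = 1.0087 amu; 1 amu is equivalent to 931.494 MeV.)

⁵⁸₂₈Ni: Σm = 28(1.00783) + 30(1.0087) = 58.48024 amu; Δm = 0.544898 amu; E_B = 507.57 MeV; E_B/A = 8.751 MeV
¹⁸⁴₇₄W: Σm = 74(1.00783) + 110(1.0087) = 185.53642 amu; Δm = 1.58549 amu; E_B = 1476.87 MeV; E_B/A = 8.026 MeV
⁵⁸₂₈Ni has the higher binding energy per nucleon, so it is the more tightly bound nucleus.

⁵⁸₂₈Ni; 8.75 MeV/nucleon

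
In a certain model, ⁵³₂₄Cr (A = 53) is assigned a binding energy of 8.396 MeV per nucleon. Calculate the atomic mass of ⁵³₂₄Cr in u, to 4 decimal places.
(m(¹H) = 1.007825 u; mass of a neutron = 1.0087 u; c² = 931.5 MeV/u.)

52.9624 u

Total binding energy = 53 × 8.396 = 444.988 MeV
Mass defect = 444.988 MeV / (931.5 MeV/u) = 0.477711 u
Constituent mass = 24(1.007825) + 29(1.0087) = 53.440100 u
Atomic mass = 53.440100 − 0.477711 = 52.962389 u ≈ 52.9624 u (to 4 decimal places)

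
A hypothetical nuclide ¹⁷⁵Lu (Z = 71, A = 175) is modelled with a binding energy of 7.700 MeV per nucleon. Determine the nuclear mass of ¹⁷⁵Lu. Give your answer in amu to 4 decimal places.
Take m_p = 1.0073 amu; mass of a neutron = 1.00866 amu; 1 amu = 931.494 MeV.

Total binding energy = 175 × 7.700 = 1347.500 MeV
Mass defect = 1347.500 MeV / (931.494 MeV/amu) = 1.446601 amu
Constituent mass = 71(1.0073) + 104(1.00866) = 176.41894 amu
Nuclear mass = 176.41894 − 1.446601 = 174.972339 amu ≈ 174.9723 amu (to 4 decimal places)

174.9723 amu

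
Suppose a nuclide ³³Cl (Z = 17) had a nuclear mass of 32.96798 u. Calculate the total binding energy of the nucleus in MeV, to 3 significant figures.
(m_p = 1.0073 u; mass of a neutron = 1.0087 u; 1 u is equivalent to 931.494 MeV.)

275 MeV

The nucleus contains 17 protons and 33 − 17 = 16 neutrons.
Σm = 17·m_p + 16·m_n = 17.1241 + 16.1392 = 33.2633 u
The mass defect is 33.2633 − 32.96798 = 0.29532 u.
Converting to energy: 0.29532 u × 931.494 MeV/u = 275.089 MeV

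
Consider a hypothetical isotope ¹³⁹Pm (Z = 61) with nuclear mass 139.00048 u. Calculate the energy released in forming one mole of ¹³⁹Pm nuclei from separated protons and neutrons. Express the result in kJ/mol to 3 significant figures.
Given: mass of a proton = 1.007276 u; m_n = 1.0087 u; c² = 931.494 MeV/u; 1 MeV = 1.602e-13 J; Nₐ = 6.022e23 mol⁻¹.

1.01e+11 kJ/mol

Z = 61, so N = A − Z = 139 − 61 = 78.
Total constituent mass: 61 × 1.007276 + 78 × 1.0087 = 140.122436 u
The mass defect is 140.122436 − 139.00048 = 1.121956 u.
Binding energy = Δm·c² = 1.121956 × 931.494 MeV/u = 1045.10 MeV
Per nucleus in joules: 1045.10 MeV × 1.602e-13 J/MeV = 1.6743e-10 J
Per mole: 1.6743e-10 J × 6.022e23 mol⁻¹ = 1.0083e+14 J/mol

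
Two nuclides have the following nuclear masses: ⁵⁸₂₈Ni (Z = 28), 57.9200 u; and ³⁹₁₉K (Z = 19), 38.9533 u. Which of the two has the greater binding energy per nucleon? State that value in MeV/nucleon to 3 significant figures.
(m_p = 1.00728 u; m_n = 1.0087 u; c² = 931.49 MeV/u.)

⁵⁸₂₈Ni: Σm = 28(1.00728) + 30(1.0087) = 58.46484 u; Δm = 0.54484 u; E_B = 507.51 MeV; E_B/A = 8.750 MeV
³⁹₁₉K: Σm = 19(1.00728) + 20(1.0087) = 39.31232 u; Δm = 0.35902 u; E_B = 334.4235 MeV; E_B/A = 8.57496 MeV
⁵⁸₂₈Ni has the higher binding energy per nucleon, so it is the more tightly bound nucleus.

⁵⁸₂₈Ni; 8.75 MeV/nucleon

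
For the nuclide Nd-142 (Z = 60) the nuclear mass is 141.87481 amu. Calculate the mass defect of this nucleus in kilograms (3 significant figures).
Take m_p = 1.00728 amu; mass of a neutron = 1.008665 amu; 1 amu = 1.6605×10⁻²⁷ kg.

2.11e-27 kg

Mass of separated nucleons = 60(1.00728) + 82(1.008665) = 60.43680 + 82.710530 = 143.147330 amu
Mass defect Δm = 143.147330 − 141.87481 = 1.272520 amu
In SI units: 1.272520 amu × 1.6605×10⁻²⁷ kg/amu = 2.1130e-27 kg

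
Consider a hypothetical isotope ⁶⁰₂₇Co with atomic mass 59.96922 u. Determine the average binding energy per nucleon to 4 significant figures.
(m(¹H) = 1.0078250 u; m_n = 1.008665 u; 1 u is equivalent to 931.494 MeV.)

Total constituent mass: 27 × 1.0078250 + 33 × 1.008665 = 60.4972200 u
Δm = 60.4972200 − 59.96922 = 0.5280000 u
Converting to energy: 0.5280000 u × 931.494 MeV/u = 491.829 MeV
BE/A = 491.829 MeV / 60 = 8.197 MeV/nucleon

8.197 MeV/nucleon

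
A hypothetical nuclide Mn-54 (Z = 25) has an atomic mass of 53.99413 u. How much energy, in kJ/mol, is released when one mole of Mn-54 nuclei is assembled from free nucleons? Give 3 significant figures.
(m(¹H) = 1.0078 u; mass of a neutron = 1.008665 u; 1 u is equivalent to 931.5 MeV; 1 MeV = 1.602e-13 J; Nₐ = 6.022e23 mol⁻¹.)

4.06e+10 kJ/mol

The nucleus contains 25 protons and 54 − 25 = 29 neutrons.
Total constituent mass: 25 × 1.0078 + 29 × 1.008665 = 54.446285 u
The mass defect is 54.446285 − 53.99413 = 0.452155 u.
E_B = 0.452155 × 931.5 = 421.182 MeV
Per nucleus in joules: 421.182 MeV × 1.602e-13 J/MeV = 6.7473e-11 J
Per mole: 6.7473e-11 J × 6.022e23 mol⁻¹ = 4.0632e+13 J/mol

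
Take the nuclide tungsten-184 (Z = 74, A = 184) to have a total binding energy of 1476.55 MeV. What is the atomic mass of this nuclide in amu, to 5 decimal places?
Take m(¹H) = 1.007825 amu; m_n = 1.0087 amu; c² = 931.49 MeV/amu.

Mass defect = 1476.55 MeV / (931.49 MeV/amu) = 1.5851485 amu
Constituent mass = 74(1.007825) + 110(1.0087) = 185.536050 amu
Atomic mass = 185.536050 − 1.5851485 = 183.9509015 amu ≈ 183.95090 amu (to 5 decimal places)

183.95090 amu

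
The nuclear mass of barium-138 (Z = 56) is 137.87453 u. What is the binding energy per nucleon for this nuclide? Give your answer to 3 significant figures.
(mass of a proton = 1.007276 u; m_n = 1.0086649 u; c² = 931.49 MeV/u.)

8.39 MeV/nucleon

Total constituent mass: 56 × 1.007276 + 82 × 1.0086649 = 139.1179778 u
Δm = 139.1179778 − 137.87453 = 1.2434478 u
Converting to energy: 1.2434478 u × 931.49 MeV/u = 1158.26 MeV
Per nucleon: 1158.26 / 138 = 8.393 MeV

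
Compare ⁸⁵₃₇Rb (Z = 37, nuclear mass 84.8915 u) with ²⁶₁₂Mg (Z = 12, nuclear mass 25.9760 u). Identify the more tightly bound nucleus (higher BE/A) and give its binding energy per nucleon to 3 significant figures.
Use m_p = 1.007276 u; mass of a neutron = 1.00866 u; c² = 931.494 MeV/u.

⁸⁵₃₇Rb: Σm = 37(1.007276) + 48(1.00866) = 85.684892 u; Δm = 0.793392 u; E_B = 739.04 MeV; E_B/A = 8.6946 MeV
²⁶₁₂Mg: Σm = 12(1.007276) + 14(1.00866) = 26.208552 u; Δm = 0.232552 u; E_B = 216.62 MeV; E_B/A = 8.332 MeV
⁸⁵₃₇Rb has the higher binding energy per nucleon, so it is the more tightly bound nucleus.

⁸⁵₃₇Rb; 8.69 MeV/nucleon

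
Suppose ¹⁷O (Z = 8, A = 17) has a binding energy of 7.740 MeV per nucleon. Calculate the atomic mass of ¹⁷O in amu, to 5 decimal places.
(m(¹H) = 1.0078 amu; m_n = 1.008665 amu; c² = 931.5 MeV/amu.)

16.99913 amu

Total binding energy = 17 × 7.740 = 131.580 MeV
Mass defect = 131.580 MeV / (931.5 MeV/amu) = 0.1412560 amu
Constituent mass = 8(1.0078) + 9(1.008665) = 17.140385 amu
Atomic mass = 17.140385 − 0.1412560 = 16.9991290 amu ≈ 16.99913 amu (to 5 decimal places)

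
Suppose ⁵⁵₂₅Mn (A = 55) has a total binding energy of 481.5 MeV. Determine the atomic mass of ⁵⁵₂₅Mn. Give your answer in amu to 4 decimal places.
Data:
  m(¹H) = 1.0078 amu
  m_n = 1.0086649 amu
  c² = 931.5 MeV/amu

Mass defect = 481.5 MeV / (931.5 MeV/amu) = 0.516908 amu
Constituent mass = 25(1.0078) + 30(1.0086649) = 55.4549470 amu
Atomic mass = 55.4549470 − 0.516908 = 54.9380390 amu ≈ 54.9380 amu (to 4 decimal places)

54.9380 amu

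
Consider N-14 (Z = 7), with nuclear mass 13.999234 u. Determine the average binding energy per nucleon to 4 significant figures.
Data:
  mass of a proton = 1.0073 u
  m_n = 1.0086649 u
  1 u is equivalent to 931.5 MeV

Z = 7, so N = A − Z = 14 − 7 = 7.
Total constituent mass: 7 × 1.0073 + 7 × 1.0086649 = 14.1117543 u
Mass defect Δm = 14.1117543 − 13.999234 = 0.1125203 u
Converting to energy: 0.1125203 u × 931.5 MeV/u = 104.813 MeV
Dividing by A = 14 gives 7.487 MeV per nucleon.

7.487 MeV/nucleon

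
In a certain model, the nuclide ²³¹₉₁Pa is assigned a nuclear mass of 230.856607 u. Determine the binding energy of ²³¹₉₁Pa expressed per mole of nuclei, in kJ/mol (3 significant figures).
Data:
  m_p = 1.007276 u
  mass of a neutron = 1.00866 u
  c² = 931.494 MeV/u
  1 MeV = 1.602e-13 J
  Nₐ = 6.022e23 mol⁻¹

Σm = 91·m_p + 140·m_n = 91.662116 + 141.21240 = 232.874516 u
Δm = 232.874516 − 230.856607 = 2.017909 u
E_B = 2.017909 × 931.494 = 1879.67 MeV
Per nucleus in joules: 1879.67 MeV × 1.602e-13 J/MeV = 3.0112e-10 J
Per mole: 3.0112e-10 J × 6.022e23 mol⁻¹ = 1.8133e+14 J/mol

1.81e+11 kJ/mol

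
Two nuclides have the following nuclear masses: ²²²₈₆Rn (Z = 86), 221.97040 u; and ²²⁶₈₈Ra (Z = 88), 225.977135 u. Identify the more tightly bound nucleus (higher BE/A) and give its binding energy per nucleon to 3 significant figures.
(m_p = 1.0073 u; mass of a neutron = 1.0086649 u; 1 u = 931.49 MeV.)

²²²₈₆Rn; 7.70 MeV/nucleon

²²²₈₆Rn: Σm = 86(1.0073) + 136(1.0086649) = 223.8062264 u; Δm = 1.8358264 u; E_B = 1710.1 MeV; E_B/A = 7.703 MeV
²²⁶₈₈Ra: Σm = 88(1.0073) + 138(1.0086649) = 227.8381562 u; Δm = 1.8610212 u; E_B = 1733.5 MeV; E_B/A = 7.670 MeV
²²²₈₆Rn has the higher binding energy per nucleon, so it is the more tightly bound nucleus.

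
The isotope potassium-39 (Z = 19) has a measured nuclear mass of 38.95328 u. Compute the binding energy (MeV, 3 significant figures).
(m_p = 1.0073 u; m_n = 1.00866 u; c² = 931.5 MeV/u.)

334 MeV

Z = 19, so N = A − Z = 39 − 19 = 20.
Σm = 19·m_p + 20·m_n = 19.1387 + 20.17320 = 39.31190 u
The mass defect is 39.31190 − 38.95328 = 0.35862 u.
Converting to energy: 0.35862 u × 931.5 MeV/u = 334.055 MeV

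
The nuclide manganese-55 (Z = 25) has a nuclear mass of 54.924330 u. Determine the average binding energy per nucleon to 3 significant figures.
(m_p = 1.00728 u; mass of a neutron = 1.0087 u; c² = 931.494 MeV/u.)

8.78 MeV/nucleon

Mass of separated nucleons = 25(1.00728) + 30(1.0087) = 25.18200 + 30.2610 = 55.44300 u
The mass defect is 55.44300 − 54.924330 = 0.518670 u.
Binding energy = Δm·c² = 0.518670 × 931.494 MeV/u = 483.138 MeV
Per nucleon: 483.138 / 55 = 8.784 MeV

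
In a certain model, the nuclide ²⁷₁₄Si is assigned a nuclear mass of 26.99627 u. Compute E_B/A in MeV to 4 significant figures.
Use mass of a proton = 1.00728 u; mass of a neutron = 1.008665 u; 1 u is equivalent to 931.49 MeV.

With 14 protons and 13 neutrons (A = 27):
Σm = 14·m_p + 13·m_n = 14.10192 + 13.112645 = 27.214565 u
Δm = 27.214565 − 26.99627 = 0.218295 u
Binding energy = Δm·c² = 0.218295 × 931.49 MeV/u = 203.340 MeV
Per nucleon: 203.340 / 27 = 7.531 MeV

7.531 MeV/nucleon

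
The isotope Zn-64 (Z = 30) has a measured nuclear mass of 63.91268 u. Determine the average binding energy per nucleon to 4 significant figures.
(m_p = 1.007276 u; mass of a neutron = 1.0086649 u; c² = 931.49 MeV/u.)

8.736 MeV/nucleon

With 30 protons and 34 neutrons (A = 64):
Total constituent mass: 30 × 1.007276 + 34 × 1.0086649 = 64.5128866 u
Δm = 64.5128866 − 63.91268 = 0.6002066 u
Converting to energy: 0.6002066 u × 931.49 MeV/u = 559.086 MeV
Per nucleon: 559.086 / 64 = 8.736 MeV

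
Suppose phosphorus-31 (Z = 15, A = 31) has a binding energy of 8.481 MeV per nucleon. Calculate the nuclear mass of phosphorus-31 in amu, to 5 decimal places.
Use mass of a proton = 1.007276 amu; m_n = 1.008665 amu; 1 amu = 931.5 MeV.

Total binding energy = 31 × 8.481 = 262.911 MeV
Mass defect = 262.911 MeV / (931.5 MeV/amu) = 0.2822448 amu
Constituent mass = 15(1.007276) + 16(1.008665) = 31.247780 amu
Nuclear mass = 31.247780 − 0.2822448 = 30.9655352 amu ≈ 30.96554 amu (to 5 decimal places)

30.96554 amu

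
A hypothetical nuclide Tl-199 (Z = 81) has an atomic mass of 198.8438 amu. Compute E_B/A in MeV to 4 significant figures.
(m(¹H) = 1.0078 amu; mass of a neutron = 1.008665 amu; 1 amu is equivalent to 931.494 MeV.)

8.475 MeV/nucleon

Σm = 81·m(¹H) + 118·m_n = 81.6318 + 119.022470 = 200.654270 amu
Δm = 200.654270 − 198.8438 = 1.810470 amu
E_B = 1.810470 × 931.494 = 1686.44 MeV
BE/A = 1686.44 MeV / 199 = 8.475 MeV/nucleon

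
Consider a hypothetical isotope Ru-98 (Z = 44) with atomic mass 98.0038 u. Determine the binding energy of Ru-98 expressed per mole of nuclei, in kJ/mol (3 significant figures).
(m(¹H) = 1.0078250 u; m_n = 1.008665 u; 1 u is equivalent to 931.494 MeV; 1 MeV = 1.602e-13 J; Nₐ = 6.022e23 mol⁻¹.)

The nucleus contains 44 protons and 98 − 44 = 54 neutrons.
Σm = 44·m(¹H) + 54·m_n = 44.3443000 + 54.467910 = 98.8122100 u
Mass defect Δm = 98.8122100 − 98.0038 = 0.8084100 u
Binding energy = Δm·c² = 0.8084100 × 931.494 MeV/u = 753.029 MeV
Per nucleus in joules: 753.029 MeV × 1.602e-13 J/MeV = 1.2064e-10 J
Per mole: 1.2064e-10 J × 6.022e23 mol⁻¹ = 7.2649e+13 J/mol

7.26e+10 kJ/mol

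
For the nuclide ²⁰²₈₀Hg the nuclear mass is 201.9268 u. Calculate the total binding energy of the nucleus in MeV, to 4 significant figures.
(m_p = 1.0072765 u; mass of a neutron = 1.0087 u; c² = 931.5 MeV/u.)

1599 MeV

With 80 protons and 122 neutrons (A = 202):
Σm = 80·m_p + 122·m_n = 80.5821200 + 123.0614 = 203.6435200 u
Δm = 203.6435200 − 201.9268 = 1.7167200 u
Converting to energy: 1.7167200 u × 931.5 MeV/u = 1599.12 MeV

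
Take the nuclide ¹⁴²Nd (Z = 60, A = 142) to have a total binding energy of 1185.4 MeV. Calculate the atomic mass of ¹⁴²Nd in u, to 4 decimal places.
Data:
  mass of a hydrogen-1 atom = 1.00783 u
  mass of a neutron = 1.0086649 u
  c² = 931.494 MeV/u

Mass defect = 1185.4 MeV / (931.494 MeV/u) = 1.272579 u
Constituent mass = 60(1.00783) + 82(1.0086649) = 143.1803218 u
Atomic mass = 143.1803218 − 1.272579 = 141.9077428 u ≈ 141.9077 u (to 4 decimal places)

141.9077 u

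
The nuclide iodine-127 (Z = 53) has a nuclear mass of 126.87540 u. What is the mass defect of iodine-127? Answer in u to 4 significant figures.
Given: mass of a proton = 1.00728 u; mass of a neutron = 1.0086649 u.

Σm = 53·m_p + 74·m_n = 53.38584 + 74.6412026 = 128.0270426 u
Δm = 128.0270426 − 126.87540 = 1.1516426 u

1.152 u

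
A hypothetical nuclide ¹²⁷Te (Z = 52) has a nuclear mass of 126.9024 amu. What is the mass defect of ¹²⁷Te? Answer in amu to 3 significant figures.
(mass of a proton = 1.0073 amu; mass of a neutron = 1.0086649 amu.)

Total constituent mass: 52 × 1.0073 + 75 × 1.0086649 = 128.0294675 amu
Mass defect Δm = 128.0294675 − 126.9024 = 1.1270675 amu

1.13 amu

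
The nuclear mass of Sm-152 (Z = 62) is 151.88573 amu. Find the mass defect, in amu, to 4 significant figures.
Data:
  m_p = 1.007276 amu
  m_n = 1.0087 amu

1.348 amu

With 62 protons and 90 neutrons (A = 152):
Σm = 62·m_p + 90·m_n = 62.451112 + 90.7830 = 153.234112 amu
The mass defect is 153.234112 − 151.88573 = 1.348382 amu.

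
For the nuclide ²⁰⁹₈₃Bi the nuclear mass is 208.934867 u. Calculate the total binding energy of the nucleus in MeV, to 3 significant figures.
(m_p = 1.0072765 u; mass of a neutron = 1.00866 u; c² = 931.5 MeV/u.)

With 83 protons and 126 neutrons (A = 209):
Σm = 83·m_p + 126·m_n = 83.6039495 + 127.09116 = 210.6951095 u
The mass defect is 210.6951095 − 208.934867 = 1.7602425 u.
E_B = 1.7602425 × 931.5 = 1639.67 MeV

1640 MeV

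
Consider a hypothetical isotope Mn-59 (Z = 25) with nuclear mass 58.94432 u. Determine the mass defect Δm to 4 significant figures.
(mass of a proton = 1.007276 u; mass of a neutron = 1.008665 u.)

0.5322 u

Σm = 25·m_p + 34·m_n = 25.181900 + 34.294610 = 59.476510 u
The mass defect is 59.476510 − 58.94432 = 0.532190 u.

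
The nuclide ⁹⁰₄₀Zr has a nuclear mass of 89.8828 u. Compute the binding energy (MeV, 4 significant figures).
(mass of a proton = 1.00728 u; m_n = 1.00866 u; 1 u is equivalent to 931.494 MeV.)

Z = 40, so N = A − Z = 90 − 40 = 50.
Mass of separated nucleons = 40(1.00728) + 50(1.00866) = 40.29120 + 50.43300 = 90.72420 u
The mass defect is 90.72420 − 89.8828 = 0.84140 u.
Binding energy = Δm·c² = 0.84140 × 931.494 MeV/u = 783.759 MeV

783.8 MeV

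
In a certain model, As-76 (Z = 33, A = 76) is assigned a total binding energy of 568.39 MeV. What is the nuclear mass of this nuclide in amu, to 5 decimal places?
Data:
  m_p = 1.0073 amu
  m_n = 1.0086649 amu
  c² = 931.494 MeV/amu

Mass defect = 568.39 MeV / (931.494 MeV/amu) = 0.6101918 amu
Constituent mass = 33(1.0073) + 43(1.0086649) = 76.6134907 amu
Nuclear mass = 76.6134907 − 0.6101918 = 76.0032989 amu ≈ 76.00330 amu (to 5 decimal places)

76.00330 amu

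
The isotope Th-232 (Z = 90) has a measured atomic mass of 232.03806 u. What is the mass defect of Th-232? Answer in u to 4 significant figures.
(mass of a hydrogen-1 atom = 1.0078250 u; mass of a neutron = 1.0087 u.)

Mass of separated nucleons = 90(1.0078250) + 142(1.0087) = 90.7042500 + 143.2354 = 233.9396500 u
The mass defect is 233.9396500 − 232.03806 = 1.9015900 u.

1.902 u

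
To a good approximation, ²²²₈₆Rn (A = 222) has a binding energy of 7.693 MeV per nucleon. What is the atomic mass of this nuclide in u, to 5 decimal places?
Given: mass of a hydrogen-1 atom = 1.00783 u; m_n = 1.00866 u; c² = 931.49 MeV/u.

Total binding energy = 222 × 7.693 = 1707.846 MeV
Mass defect = 1707.846 MeV / (931.49 MeV/u) = 1.8334561 u
Constituent mass = 86(1.00783) + 136(1.00866) = 223.85114 u
Atomic mass = 223.85114 − 1.8334561 = 222.0176839 u ≈ 222.01768 u (to 5 decimal places)

222.01768 u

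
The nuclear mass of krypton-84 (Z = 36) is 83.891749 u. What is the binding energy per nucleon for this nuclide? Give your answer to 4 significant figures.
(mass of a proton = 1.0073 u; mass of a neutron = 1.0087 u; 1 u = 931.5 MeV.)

8.746 MeV/nucleon

Σm = 36·m_p + 48·m_n = 36.2628 + 48.4176 = 84.6804 u
The mass defect is 84.6804 − 83.891749 = 0.788651 u.
Binding energy = Δm·c² = 0.788651 × 931.5 MeV/u = 734.628 MeV
Dividing by A = 84 gives 8.746 MeV per nucleon.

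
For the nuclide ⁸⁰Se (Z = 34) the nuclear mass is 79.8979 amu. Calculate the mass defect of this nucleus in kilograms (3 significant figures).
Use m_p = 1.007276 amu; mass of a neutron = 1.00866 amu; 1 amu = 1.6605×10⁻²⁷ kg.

1.24e-27 kg

Σm = 34·m_p + 46·m_n = 34.247384 + 46.39836 = 80.645744 amu
Δm = 80.645744 − 79.8979 = 0.747844 amu
In SI units: 0.747844 amu × 1.6605×10⁻²⁷ kg/amu = 1.2418e-27 kg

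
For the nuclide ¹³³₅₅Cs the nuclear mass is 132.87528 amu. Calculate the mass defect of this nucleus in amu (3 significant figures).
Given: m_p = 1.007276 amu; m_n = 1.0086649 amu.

1.20 amu

With 55 protons and 78 neutrons (A = 133):
Total constituent mass: 55 × 1.007276 + 78 × 1.0086649 = 134.0760422 amu
The mass defect is 134.0760422 − 132.87528 = 1.2007622 amu.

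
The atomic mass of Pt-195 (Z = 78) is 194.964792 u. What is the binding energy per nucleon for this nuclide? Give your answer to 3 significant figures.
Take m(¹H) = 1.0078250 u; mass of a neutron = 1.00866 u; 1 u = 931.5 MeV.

7.92 MeV/nucleon

Total constituent mass: 78 × 1.0078250 + 117 × 1.00866 = 196.6235700 u
Δm = 196.6235700 − 194.964792 = 1.6587780 u
E_B = 1.6587780 × 931.5 = 1545.15 MeV
Dividing by A = 195 gives 7.924 MeV per nucleon.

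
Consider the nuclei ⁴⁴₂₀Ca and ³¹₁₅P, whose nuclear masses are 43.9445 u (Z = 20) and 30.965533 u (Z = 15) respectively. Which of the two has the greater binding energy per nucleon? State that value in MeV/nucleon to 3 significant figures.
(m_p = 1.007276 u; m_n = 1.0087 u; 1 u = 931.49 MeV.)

⁴⁴₂₀Ca; 8.68 MeV/nucleon

⁴⁴₂₀Ca: Σm = 20(1.007276) + 24(1.0087) = 44.354320 u; Δm = 0.409820 u; E_B = 381.74 MeV; E_B/A = 8.676 MeV
³¹₁₅P: Σm = 15(1.007276) + 16(1.0087) = 31.248340 u; Δm = 0.282807 u; E_B = 263.43 MeV; E_B/A = 8.498 MeV
⁴⁴₂₀Ca has the higher binding energy per nucleon, so it is the more tightly bound nucleus.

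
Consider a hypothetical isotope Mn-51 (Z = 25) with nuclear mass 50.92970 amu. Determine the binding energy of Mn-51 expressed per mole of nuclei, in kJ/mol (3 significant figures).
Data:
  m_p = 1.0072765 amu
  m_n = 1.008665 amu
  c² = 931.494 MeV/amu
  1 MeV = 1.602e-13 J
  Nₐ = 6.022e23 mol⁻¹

Σm = 25·m_p + 26·m_n = 25.1819125 + 26.225290 = 51.4072025 amu
Δm = 51.4072025 − 50.92970 = 0.4775025 amu
Converting to energy: 0.4775025 amu × 931.494 MeV/amu = 444.791 MeV
Per nucleus in joules: 444.791 MeV × 1.602e-13 J/MeV = 7.1256e-11 J
Per mole: 7.1256e-11 J × 6.022e23 mol⁻¹ = 4.2910e+13 J/mol

4.29e+10 kJ/mol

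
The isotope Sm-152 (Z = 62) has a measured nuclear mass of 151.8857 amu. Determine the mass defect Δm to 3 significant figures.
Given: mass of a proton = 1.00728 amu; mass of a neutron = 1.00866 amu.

With 62 protons and 90 neutrons (A = 152):
Total constituent mass: 62 × 1.00728 + 90 × 1.00866 = 153.23076 amu
The mass defect is 153.23076 − 151.8857 = 1.34506 amu.

1.35 amu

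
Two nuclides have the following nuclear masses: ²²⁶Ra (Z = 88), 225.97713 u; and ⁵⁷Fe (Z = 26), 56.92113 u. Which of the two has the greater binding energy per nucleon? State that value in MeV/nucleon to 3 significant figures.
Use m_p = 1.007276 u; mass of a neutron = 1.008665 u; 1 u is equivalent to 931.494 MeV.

²²⁶Ra: Σm = 88(1.007276) + 138(1.008665) = 227.836058 u; Δm = 1.858928 u; E_B = 1731.6 MeV; E_B/A = 7.662 MeV
⁵⁷Fe: Σm = 26(1.007276) + 31(1.008665) = 57.457791 u; Δm = 0.536661 u; E_B = 499.90 MeV; E_B/A = 8.770 MeV
⁵⁷Fe has the higher binding energy per nucleon, so it is the more tightly bound nucleus.

⁵⁷Fe; 8.77 MeV/nucleon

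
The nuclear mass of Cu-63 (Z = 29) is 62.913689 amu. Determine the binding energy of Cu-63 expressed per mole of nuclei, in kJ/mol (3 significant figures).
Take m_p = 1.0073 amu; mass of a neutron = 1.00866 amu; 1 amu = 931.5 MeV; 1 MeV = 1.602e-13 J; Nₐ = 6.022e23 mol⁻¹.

Z = 29, so N = A − Z = 63 − 29 = 34.
Mass of separated nucleons = 29(1.0073) + 34(1.00866) = 29.2117 + 34.29444 = 63.50614 amu
Mass defect Δm = 63.50614 − 62.913689 = 0.592451 amu
Binding energy = Δm·c² = 0.592451 × 931.5 MeV/amu = 551.868 MeV
Per nucleus in joules: 551.868 MeV × 1.602e-13 J/MeV = 8.8409e-11 J
Per mole: 8.8409e-11 J × 6.022e23 mol⁻¹ = 5.3240e+13 J/mol

5.32e+10 kJ/mol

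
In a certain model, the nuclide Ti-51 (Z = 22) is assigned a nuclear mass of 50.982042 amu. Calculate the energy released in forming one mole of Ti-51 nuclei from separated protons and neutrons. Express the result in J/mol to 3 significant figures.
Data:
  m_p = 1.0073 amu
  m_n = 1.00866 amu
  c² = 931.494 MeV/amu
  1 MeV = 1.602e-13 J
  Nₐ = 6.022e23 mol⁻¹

3.86e+13 J/mol

Mass of separated nucleons = 22(1.0073) + 29(1.00866) = 22.1606 + 29.25114 = 51.41174 amu
Mass defect Δm = 51.41174 − 50.982042 = 0.429698 amu
Converting to energy: 0.429698 amu × 931.494 MeV/amu = 400.261 MeV
Per nucleus in joules: 400.261 MeV × 1.602e-13 J/MeV = 6.4122e-11 J
Per mole: 6.4122e-11 J × 6.022e23 mol⁻¹ = 3.8614e+13 J/mol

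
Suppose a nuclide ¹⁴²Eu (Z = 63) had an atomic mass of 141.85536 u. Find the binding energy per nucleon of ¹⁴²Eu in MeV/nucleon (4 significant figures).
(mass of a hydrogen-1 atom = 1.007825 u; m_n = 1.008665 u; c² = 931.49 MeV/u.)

8.673 MeV/nucleon

Total constituent mass: 63 × 1.007825 + 79 × 1.008665 = 143.177510 u
Δm = 143.177510 − 141.85536 = 1.322150 u
Binding energy = Δm·c² = 1.322150 × 931.49 MeV/u = 1231.57 MeV
Dividing by A = 142 gives 8.673 MeV per nucleon.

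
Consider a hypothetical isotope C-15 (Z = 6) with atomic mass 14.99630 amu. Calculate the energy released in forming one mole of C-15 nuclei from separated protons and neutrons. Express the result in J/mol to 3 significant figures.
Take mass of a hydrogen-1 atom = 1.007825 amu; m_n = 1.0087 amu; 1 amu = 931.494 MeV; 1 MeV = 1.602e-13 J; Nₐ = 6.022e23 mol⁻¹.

Total constituent mass: 6 × 1.007825 + 9 × 1.0087 = 15.125250 amu
Δm = 15.125250 − 14.99630 = 0.128950 amu
Binding energy = Δm·c² = 0.128950 × 931.494 MeV/amu = 120.116 MeV
Per nucleus in joules: 120.116 MeV × 1.602e-13 J/MeV = 1.9243e-11 J
Per mole: 1.9243e-11 J × 6.022e23 mol⁻¹ = 1.1588e+13 J/mol

1.16e+13 J/mol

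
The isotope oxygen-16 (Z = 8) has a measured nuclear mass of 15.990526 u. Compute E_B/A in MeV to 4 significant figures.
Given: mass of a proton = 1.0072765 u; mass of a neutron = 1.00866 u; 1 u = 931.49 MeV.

Z = 8, so N = A − Z = 16 − 8 = 8.
Mass of separated nucleons = 8(1.0072765) + 8(1.00866) = 8.0582120 + 8.06928 = 16.1274920 u
The mass defect is 16.1274920 − 15.990526 = 0.1369660 u.
Converting to energy: 0.1369660 u × 931.49 MeV/u = 127.582 MeV
BE/A = 127.582 MeV / 16 = 7.974 MeV/nucleon

7.974 MeV/nucleon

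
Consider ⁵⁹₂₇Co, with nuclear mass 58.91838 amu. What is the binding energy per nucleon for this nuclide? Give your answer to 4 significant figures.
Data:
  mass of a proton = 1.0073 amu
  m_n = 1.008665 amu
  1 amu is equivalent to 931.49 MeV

Total constituent mass: 27 × 1.0073 + 32 × 1.008665 = 59.474380 amu
Δm = 59.474380 − 58.91838 = 0.556000 amu
Converting to energy: 0.556000 amu × 931.49 MeV/amu = 517.908 MeV
Dividing by A = 59 gives 8.778 MeV per nucleon.

8.778 MeV/nucleon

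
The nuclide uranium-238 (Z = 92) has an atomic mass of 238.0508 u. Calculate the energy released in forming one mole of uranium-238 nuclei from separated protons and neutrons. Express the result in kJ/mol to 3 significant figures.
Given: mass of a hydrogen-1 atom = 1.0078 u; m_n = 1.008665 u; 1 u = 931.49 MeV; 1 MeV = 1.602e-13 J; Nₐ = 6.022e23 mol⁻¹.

With 92 protons and 146 neutrons (A = 238):
Σm = 92·m(¹H) + 146·m_n = 92.7176 + 147.265090 = 239.982690 u
Mass defect Δm = 239.982690 − 238.0508 = 1.931890 u
E_B = 1.931890 × 931.49 = 1799.54 MeV
Per nucleus in joules: 1799.54 MeV × 1.602e-13 J/MeV = 2.8829e-10 J
Per mole: 2.8829e-10 J × 6.022e23 mol⁻¹ = 1.7361e+14 J/mol

1.74e+11 kJ/mol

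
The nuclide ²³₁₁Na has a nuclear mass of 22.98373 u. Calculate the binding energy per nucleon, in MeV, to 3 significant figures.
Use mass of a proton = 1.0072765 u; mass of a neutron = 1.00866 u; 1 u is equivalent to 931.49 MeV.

8.11 MeV/nucleon

Mass of separated nucleons = 11(1.0072765) + 12(1.00866) = 11.0800415 + 12.10392 = 23.1839615 u
Δm = 23.1839615 − 22.98373 = 0.2002315 u
E_B = 0.2002315 × 931.49 = 186.514 MeV
Dividing by A = 23 gives 8.109 MeV per nucleon.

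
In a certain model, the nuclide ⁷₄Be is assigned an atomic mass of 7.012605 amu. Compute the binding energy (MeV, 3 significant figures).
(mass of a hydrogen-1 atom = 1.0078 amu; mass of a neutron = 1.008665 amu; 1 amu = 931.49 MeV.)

Z = 4, so N = A − Z = 7 − 4 = 3.
Mass of separated nucleons = 4(1.0078) + 3(1.008665) = 4.0312 + 3.025995 = 7.057195 amu
Mass defect Δm = 7.057195 − 7.012605 = 0.044590 amu
Binding energy = Δm·c² = 0.044590 × 931.49 MeV/amu = 41.5351 MeV

41.5 MeV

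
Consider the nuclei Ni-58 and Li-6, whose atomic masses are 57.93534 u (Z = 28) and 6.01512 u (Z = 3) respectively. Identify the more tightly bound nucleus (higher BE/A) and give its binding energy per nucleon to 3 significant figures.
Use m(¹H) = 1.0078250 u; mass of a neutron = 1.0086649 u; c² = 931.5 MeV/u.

Ni-58; 8.73 MeV/nucleon

Ni-58: Σm = 28(1.0078250) + 30(1.0086649) = 58.4790470 u; Δm = 0.5437070 u; E_B = 506.46 MeV; E_B/A = 8.732 MeV
Li-6: Σm = 3(1.0078250) + 3(1.0086649) = 6.0494697 u; Δm = 0.0343497 u; E_B = 31.997 MeV; E_B/A = 5.333 MeV
Ni-58 has the higher binding energy per nucleon, so it is the more tightly bound nucleus.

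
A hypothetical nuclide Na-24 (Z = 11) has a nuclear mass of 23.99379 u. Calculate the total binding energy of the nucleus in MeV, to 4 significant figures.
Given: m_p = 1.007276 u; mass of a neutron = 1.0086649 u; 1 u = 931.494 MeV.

185.3 MeV

Z = 11, so N = A − Z = 24 − 11 = 13.
Mass of separated nucleons = 11(1.007276) + 13(1.0086649) = 11.080036 + 13.1126437 = 24.1926797 u
Mass defect Δm = 24.1926797 − 23.99379 = 0.1988897 u
E_B = 0.1988897 × 931.494 = 185.265 MeV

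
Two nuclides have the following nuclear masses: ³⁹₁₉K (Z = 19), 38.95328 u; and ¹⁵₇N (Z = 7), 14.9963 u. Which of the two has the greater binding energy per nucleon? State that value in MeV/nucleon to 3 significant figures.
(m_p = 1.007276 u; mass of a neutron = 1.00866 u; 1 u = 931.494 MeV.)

³⁹₁₉K; 8.55 MeV/nucleon

³⁹₁₉K: Σm = 19(1.007276) + 20(1.00866) = 39.311444 u; Δm = 0.358164 u; E_B = 333.63 MeV; E_B/A = 8.5546 MeV
¹⁵₇N: Σm = 7(1.007276) + 8(1.00866) = 15.120212 u; Δm = 0.123912 u; E_B = 115.423 MeV; E_B/A = 7.6949 MeV
³⁹₁₉K has the higher binding energy per nucleon, so it is the more tightly bound nucleus.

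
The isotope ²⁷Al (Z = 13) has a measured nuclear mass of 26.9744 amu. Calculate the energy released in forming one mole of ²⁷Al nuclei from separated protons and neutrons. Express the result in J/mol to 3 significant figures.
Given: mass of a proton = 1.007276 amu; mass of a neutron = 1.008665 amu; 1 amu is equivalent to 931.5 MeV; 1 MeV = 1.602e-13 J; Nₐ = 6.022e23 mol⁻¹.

The nucleus contains 13 protons and 27 − 13 = 14 neutrons.
Total constituent mass: 13 × 1.007276 + 14 × 1.008665 = 27.215898 amu
The mass defect is 27.215898 − 26.9744 = 0.241498 amu.
Binding energy = Δm·c² = 0.241498 × 931.5 MeV/amu = 224.955 MeV
Per nucleus in joules: 224.955 MeV × 1.602e-13 J/MeV = 3.6038e-11 J
Per mole: 3.6038e-11 J × 6.022e23 mol⁻¹ = 2.1702e+13 J/mol

2.17e+13 J/mol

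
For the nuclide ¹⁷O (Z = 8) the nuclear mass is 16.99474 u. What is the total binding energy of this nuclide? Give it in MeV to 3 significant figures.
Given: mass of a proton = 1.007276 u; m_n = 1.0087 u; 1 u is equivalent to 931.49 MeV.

132 MeV

Σm = 8·m_p + 9·m_n = 8.058208 + 9.0783 = 17.136508 u
Δm = 17.136508 − 16.99474 = 0.141768 u
Converting to energy: 0.141768 u × 931.49 MeV/u = 132.055 MeV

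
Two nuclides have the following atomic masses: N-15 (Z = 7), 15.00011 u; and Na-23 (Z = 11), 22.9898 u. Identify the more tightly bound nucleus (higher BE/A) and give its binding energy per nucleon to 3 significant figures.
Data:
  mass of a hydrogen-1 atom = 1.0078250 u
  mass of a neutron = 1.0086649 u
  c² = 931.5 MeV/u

N-15: Σm = 7(1.0078250) + 8(1.0086649) = 15.1240942 u; Δm = 0.1239842 u; E_B = 115.49 MeV; E_B/A = 7.699 MeV
Na-23: Σm = 11(1.0078250) + 12(1.0086649) = 23.1900538 u; Δm = 0.2002538 u; E_B = 186.54 MeV; E_B/A = 8.110 MeV
Na-23 has the higher binding energy per nucleon, so it is the more tightly bound nucleus.

Na-23; 8.11 MeV/nucleon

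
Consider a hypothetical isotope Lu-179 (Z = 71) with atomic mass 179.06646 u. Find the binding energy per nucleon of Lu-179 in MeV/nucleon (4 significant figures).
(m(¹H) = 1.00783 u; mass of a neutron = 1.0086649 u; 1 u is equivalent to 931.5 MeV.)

7.417 MeV/nucleon

Σm = 71·m(¹H) + 108·m_n = 71.55593 + 108.9358092 = 180.4917392 u
Δm = 180.4917392 − 179.06646 = 1.4252792 u
E_B = 1.4252792 × 931.5 = 1327.65 MeV
Dividing by A = 179 gives 7.417 MeV per nucleon.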